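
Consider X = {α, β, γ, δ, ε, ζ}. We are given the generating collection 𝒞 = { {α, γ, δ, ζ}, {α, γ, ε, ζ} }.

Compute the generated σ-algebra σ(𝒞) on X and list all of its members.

Take S₀ = 𝒞 ∪ {∅, X} = { {}, {α, γ, δ, ζ}, {α, γ, ε, ζ}, X }.
Iteration 1: 3 new —
  {β, δ}  = {α, γ, ε, ζ}ᶜ
  {β, ε}  = {α, γ, δ, ζ}ᶜ
  {α, γ, δ, ε, ζ}  = {α, γ, δ, ζ} ∪ {α, γ, ε, ζ}
  [7 total]
Iteration 2 adds 4:
  {β}  = {α, γ, δ, ε, ζ}ᶜ
  {β, δ, ε}  = {β, ε} ∪ {β, δ}
  {α, β, γ, δ, ζ}  = {α, γ, δ, ζ} ∪ {β, δ}
  {α, β, γ, ε, ζ}  = {α, γ, ε, ζ} ∪ {β, ε}
  [11 total]
Iteration 3. New:
  {δ}  = {α, β, γ, ε, ζ}ᶜ
  {ε}  = {α, β, γ, δ, ζ}ᶜ
  {α, γ, ζ}  = {β, δ, ε}ᶜ
  [14 total]
Iteration 4 adds 2:
  {δ, ε}  = {δ} ∪ {ε}
  {α, β, γ, ζ}  = {α, γ, ζ} ∪ {β}
  [16 total]
Iteration 5: closed — nothing new.

Hence σ(𝒞) has 16 members: { {}, {β}, {δ}, {ε}, {β, δ}, {β, ε}, {δ, ε}, {α, γ, ζ}, {β, δ, ε}, {α, β, γ, ζ}, {α, γ, δ, ζ}, {α, γ, ε, ζ}, {α, β, γ, δ, ζ}, {α, β, γ, ε, ζ}, {α, γ, δ, ε, ζ}, X }.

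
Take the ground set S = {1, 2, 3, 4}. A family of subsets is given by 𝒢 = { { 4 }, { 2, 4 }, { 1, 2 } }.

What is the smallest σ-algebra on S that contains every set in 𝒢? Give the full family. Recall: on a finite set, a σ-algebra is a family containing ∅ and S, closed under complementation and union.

Start: 𝒢 ∪ {∅, S} = { ∅, { 4 }, { 1, 2 }, { 2, 4 }, S }.
Iteration 1: +4 →
  { 1, 3 }  = { 2, 4 }ᶜ
  { 3, 4 }  = { 1, 2 }ᶜ
  { 1, 2, 3 }  = { 4 }ᶜ
  { 1, 2, 4 }  = { 1, 2 } ∪ { 4 }
  |family| = 9
Iteration 2: 3 new —
  { 3 }  = { 1, 2, 4 }ᶜ
  { 1, 3, 4 }  = { 3, 4 } ∪ { 1, 3 }
  { 2, 3, 4 }  = { 3, 4 } ∪ { 2, 4 }
  |family| = 12
Iteration 3 (2 new):
  { 1 }  = { 2, 3, 4 }ᶜ
  { 2 }  = { 1, 3, 4 }ᶜ
  |family| = 14
Iteration 4: +2 →
  { 1, 4 }  = { 4 } ∪ { 1 }
  { 2, 3 }  = { 3 } ∪ { 2 }
  |family| = 16
Iteration 5: closed — nothing new.

Therefore σ(𝒢) = { ∅, { 1 }, { 2 }, { 3 }, { 4 }, { 1, 2 }, { 1, 3 }, { 1, 4 }, { 2, 3 }, { 2, 4 }, { 3, 4 }, { 1, 2, 3 }, { 1, 2, 4 }, { 1, 3, 4 }, { 2, 3, 4 }, S } (|σ(𝒢)| = 16).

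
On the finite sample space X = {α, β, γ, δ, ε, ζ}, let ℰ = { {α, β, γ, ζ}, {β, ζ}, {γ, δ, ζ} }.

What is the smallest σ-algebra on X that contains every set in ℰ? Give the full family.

|σ(ℰ)| = 64.  σ(ℰ) = { {}, {α}, {β}, {γ}, {δ}, {ε}, {ζ}, {α, β}, {α, γ}, {α, δ}, {α, ε}, {α, ζ}, {β, γ}, {β, δ}, {β, ε}, {β, ζ}, {γ, δ}, {γ, ε}, {γ, ζ}, {δ, ε}, {δ, ζ}, {ε, ζ}, {α, β, γ}, {α, β, δ}, {α, β, ε}, {α, β, ζ}, {α, γ, δ}, {α, γ, ε}, {α, γ, ζ}, {α, δ, ε}, {α, δ, ζ}, {α, ε, ζ}, {β, γ, δ}, {β, γ, ε}, {β, γ, ζ}, {β, δ, ε}, {β, δ, ζ}, {β, ε, ζ}, {γ, δ, ε}, {γ, δ, ζ}, {γ, ε, ζ}, {δ, ε, ζ}, {α, β, γ, δ}, {α, β, γ, ε}, {α, β, γ, ζ}, {α, β, δ, ε}, {α, β, δ, ζ}, {α, β, ε, ζ}, {α, γ, δ, ε}, {α, γ, δ, ζ}, {α, γ, ε, ζ}, {α, δ, ε, ζ}, {β, γ, δ, ε}, {β, γ, δ, ζ}, {β, γ, ε, ζ}, {β, δ, ε, ζ}, {γ, δ, ε, ζ}, {α, β, γ, δ, ε}, {α, β, γ, δ, ζ}, {α, β, γ, ε, ζ}, {α, β, δ, ε, ζ}, {α, γ, δ, ε, ζ}, {β, γ, δ, ε, ζ}, X }

Trace:
Take S₀ = ℰ ∪ {∅, X} = { {}, {β, ζ}, {γ, δ, ζ}, {α, β, γ, ζ}, X }.
Step 1. New:
  {δ, ε}  = {α, β, γ, ζ}ᶜ
  {α, β, ε}  = {γ, δ, ζ}ᶜ
  {α, γ, δ, ε}  = {β, ζ}ᶜ
  {β, γ, δ, ζ}  = {γ, δ, ζ} ∪ {β, ζ}
  {α, β, γ, δ, ζ}  = {γ, δ, ζ} ∪ {α, β, γ, ζ}
  (now 10)
Step 2 adds 10:
  {ε}  = {α, β, γ, δ, ζ}ᶜ
  {α, ε}  = {β, γ, δ, ζ}ᶜ
  {α, β, δ, ε}  = {δ, ε} ∪ {α, β, ε}
  {α, β, ε, ζ}  = {β, ζ} ∪ {α, β, ε}
  {β, δ, ε, ζ}  = {β, ζ} ∪ {δ, ε}
  {γ, δ, ε, ζ}  = {δ, ε} ∪ {γ, δ, ζ}
  {α, β, γ, δ, ε}  = {α, β, ε} ∪ {α, γ, δ, ε}
  {α, β, γ, ε, ζ}  = {α, β, γ, ζ} ∪ {α, β, ε}
  {α, γ, δ, ε, ζ}  = {α, γ, δ, ε} ∪ {γ, δ, ζ}
  {β, γ, δ, ε, ζ}  = {δ, ε} ∪ {β, γ, δ, ζ}
  (now 20)
Step 3. New:
  {α}  = {β, γ, δ, ε, ζ}ᶜ
  {β}  = {α, γ, δ, ε, ζ}ᶜ
  {δ}  = {α, β, γ, ε, ζ}ᶜ
  {ζ}  = {α, β, γ, δ, ε}ᶜ
  {α, β}  = {γ, δ, ε, ζ}ᶜ
  {α, γ}  = {β, δ, ε, ζ}ᶜ
  {γ, δ}  = {α, β, ε, ζ}ᶜ
  {γ, ζ}  = {α, β, δ, ε}ᶜ
  {α, δ, ε}  = {δ, ε} ∪ {α, ε}
  {β, ε, ζ}  = {β, ζ} ∪ {ε}
  {α, β, δ, ε, ζ}  = {δ, ε} ∪ {α, β, ε, ζ}
  (now 31)
Step 4: +27 →
  {γ}  = {α, β, δ, ε, ζ}ᶜ
  {α, δ}  = {α} ∪ {δ}
  {α, ζ}  = {α} ∪ {ζ}
  {β, δ}  = {β} ∪ {δ}
  {β, ε}  = {β} ∪ {ε}
  {δ, ζ}  = {ζ} ∪ {δ}
  {ε, ζ}  = {ζ} ∪ {ε}
  {α, β, γ}  = {α, β} ∪ {α, γ}
  {α, β, δ}  = {α, β} ∪ {δ}
  {α, β, ζ}  = {α, β} ∪ {β, ζ}
  {α, γ, δ}  = {β, ε, ζ}ᶜ
  {α, γ, ε}  = {ε} ∪ {α, γ}
  {α, γ, ζ}  = {α} ∪ {γ, ζ}
  {α, ε, ζ}  = {ζ} ∪ {α, ε}
  {β, γ, δ}  = {γ, δ} ∪ {β}
  {β, γ, ζ}  = {α, δ, ε}ᶜ
  {β, δ, ε}  = {β} ∪ {δ, ε}
  {β, δ, ζ}  = {β, ζ} ∪ {δ}
  {γ, δ, ε}  = {γ, δ} ∪ {ε}
  {γ, ε, ζ}  = {ε} ∪ {γ, ζ}
  {δ, ε, ζ}  = {ζ} ∪ {δ, ε}
  {α, β, γ, δ}  = {γ, δ} ∪ {α, β}
  {α, β, γ, ε}  = {α, β, ε} ∪ {α, γ}
  {α, γ, δ, ζ}  = {α} ∪ {γ, δ, ζ}
  {α, γ, ε, ζ}  = {γ, ζ} ∪ {α, ε}
  {α, δ, ε, ζ}  = {α, δ, ε} ∪ {ζ}
  {β, γ, ε, ζ}  = {β, ε, ζ} ∪ {γ, ζ}
  (now 58)
Step 5 (6 new):
  {β, γ}  = {α, δ, ε, ζ}ᶜ
  {γ, ε}  = {γ} ∪ {ε}
  {α, δ, ζ}  = {α, ζ} ∪ {δ}
  {β, γ, ε}  = {γ} ∪ {β, ε}
  {α, β, δ, ζ}  = {β, δ, ζ} ∪ {α, ζ}
  {β, γ, δ, ε}  = {α, ζ}ᶜ
  (now 64)
Step 6 adds nothing — fixpoint reached.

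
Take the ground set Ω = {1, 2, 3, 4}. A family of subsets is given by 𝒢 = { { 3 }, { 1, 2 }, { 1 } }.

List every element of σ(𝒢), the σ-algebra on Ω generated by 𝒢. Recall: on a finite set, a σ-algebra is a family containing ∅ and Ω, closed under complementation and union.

Seed the family with 𝒢 together with ∅ and Ω: { ∅, { 1 }, { 3 }, { 1, 2 }, Ω }.
Round 1: +5 →
  { 1, 3 }  = { 3 } ∪ { 1 }
  { 3, 4 }  = ᶜ of { 1, 2 }
  { 1, 2, 3 }  = { 3 } ∪ { 1, 2 }
  { 1, 2, 4 }  = ᶜ of { 3 }
  { 2, 3, 4 }  = ᶜ of { 1 }
  [10 total]
Round 2. New:
  { 4 }  = ᶜ of { 1, 2, 3 }
  { 2, 4 }  = ᶜ of { 1, 3 }
  { 1, 3, 4 }  = { 3, 4 } ∪ { 1, 3 }
  [13 total]
Round 3: 2 new —
  { 2 }  = ᶜ of { 1, 3, 4 }
  { 1, 4 }  = { 4 } ∪ { 1 }
  [15 total]
Round 4: +1 →
  { 2, 3 }  = ᶜ of { 1, 4 }
  [16 total]
Round 5 adds nothing — fixpoint reached.

Hence σ(𝒢) has 16 members: { ∅, { 1 }, { 2 }, { 3 }, { 4 }, { 1, 2 }, { 1, 3 }, { 1, 4 }, { 2, 3 }, { 2, 4 }, { 3, 4 }, { 1, 2, 3 }, { 1, 2, 4 }, { 1, 3, 4 }, { 2, 3, 4 }, Ω }.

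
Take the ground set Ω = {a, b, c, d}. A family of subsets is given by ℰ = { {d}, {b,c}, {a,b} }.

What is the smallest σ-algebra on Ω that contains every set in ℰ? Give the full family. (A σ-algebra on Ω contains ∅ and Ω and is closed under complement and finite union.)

|σ(ℰ)| = 16.  σ(ℰ) = { ∅, {a}, {b}, {c}, {d}, {a,b}, {a,c}, {a,d}, {b,c}, {b,d}, {c,d}, {a,b,c}, {a,b,d}, {a,c,d}, {b,c,d}, Ω }

Check:
Initial family (5 sets): { ∅, {d}, {a,b}, {b,c}, Ω }.
Round 1 (5 new):
  {a,d}  = {b,c}ᶜ
  {c,d}  = {a,b}ᶜ
  {a,b,c}  = {d}ᶜ
  {a,b,d}  = {a,b} ∪ {d}
  {b,c,d}  = {b,c} ∪ {d}
  |family| = 10
Round 2: +3 →
  {a}  = {b,c,d}ᶜ
  {c}  = {a,b,d}ᶜ
  {a,c,d}  = {c,d} ∪ {a,d}
  |family| = 13
Round 3. New:
  {b}  = {a,c,d}ᶜ
  {a,c}  = {c} ∪ {a}
  |family| = 15
Round 4: +1 →
  {b,d}  = {a,c}ᶜ
  |family| = 16
Round 5: closed — nothing new.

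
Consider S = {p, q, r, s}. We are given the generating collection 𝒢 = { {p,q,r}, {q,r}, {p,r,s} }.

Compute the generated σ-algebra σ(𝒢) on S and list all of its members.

Start: 𝒢 ∪ {∅, S} = { ∅, {q,r}, {p,q,r}, {p,r,s}, S }.
Round 1 adds 3:
  {q}  = S∖{p,r,s}
  {s}  = S∖{p,q,r}
  {p,s}  = S∖{q,r}
  |family| = 8
Round 2: 3 new —
  {q,s}  = {s} ∪ {q}
  {p,q,s}  = {q} ∪ {p,s}
  {q,r,s}  = {s} ∪ {q,r}
  |family| = 11
Round 3 (3 new):
  {p}  = S∖{q,r,s}
  {r}  = S∖{p,q,s}
  {p,r}  = S∖{q,s}
  |family| = 14
Round 4. New:
  {p,q}  = {q} ∪ {p}
  {r,s}  = {r} ∪ {s}
  |family| = 16
After Round 5 the family is unchanged; done.

Therefore σ(𝒢) = { ∅, {p}, {q}, {r}, {s}, {p,q}, {p,r}, {p,s}, {q,r}, {q,s}, {r,s}, {p,q,r}, {p,q,s}, {p,r,s}, {q,r,s}, S } (|σ(𝒢)| = 16).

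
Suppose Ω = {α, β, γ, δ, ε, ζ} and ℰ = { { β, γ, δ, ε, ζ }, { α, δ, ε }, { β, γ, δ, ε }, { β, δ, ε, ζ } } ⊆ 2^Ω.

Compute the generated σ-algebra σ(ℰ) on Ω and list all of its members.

σ(ℰ) = { ∅, { α }, { β }, { γ }, { ζ }, { α, β }, { α, γ }, { α, ζ }, { β, γ }, { β, ζ }, { γ, ζ }, { δ, ε }, { α, β, γ }, { α, β, ζ }, { α, γ, ζ }, { α, δ, ε }, { β, γ, ζ }, { β, δ, ε }, { γ, δ, ε }, { δ, ε, ζ }, { α, β, γ, ζ }, { α, β, δ, ε }, { α, γ, δ, ε }, { α, δ, ε, ζ }, { β, γ, δ, ε }, { β, δ, ε, ζ }, { γ, δ, ε, ζ }, { α, β, γ, δ, ε }, { α, β, δ, ε, ζ }, { α, γ, δ, ε, ζ }, { β, γ, δ, ε, ζ }, Ω }

Working:
Start: ℰ ∪ {∅, Ω} = { ∅, { α, δ, ε }, { β, γ, δ, ε }, { β, δ, ε, ζ }, { β, γ, δ, ε, ζ }, Ω }.
Step 1: +6 →
  { α }  = ᶜ of { β, γ, δ, ε, ζ }
  { α, γ }  = ᶜ of { β, δ, ε, ζ }
  { α, ζ }  = ᶜ of { β, γ, δ, ε }
  { β, γ, ζ }  = ᶜ of { α, δ, ε }
  { α, β, γ, δ, ε }  = { α, δ, ε } ∪ { β, γ, δ, ε }
  { α, β, δ, ε, ζ }  = { α, δ, ε } ∪ { β, δ, ε, ζ }
Step 2 adds 6:
  { γ }  = ᶜ of { α, β, δ, ε, ζ }
  { ζ }  = ᶜ of { α, β, γ, δ, ε }
  { α, γ, ζ }  = { α, ζ } ∪ { α, γ }
  { α, β, γ, ζ }  = { α, ζ } ∪ { β, γ, ζ }
  { α, γ, δ, ε }  = { α, δ, ε } ∪ { α, γ }
  { α, δ, ε, ζ }  = { α, δ, ε } ∪ { α, ζ }
Step 3 (6 new):
  { β, γ }  = ᶜ of { α, δ, ε, ζ }
  { β, ζ }  = ᶜ of { α, γ, δ, ε }
  { γ, ζ }  = { γ } ∪ { ζ }
  { δ, ε }  = ᶜ of { α, β, γ, ζ }
  { β, δ, ε }  = ᶜ of { α, γ, ζ }
  { α, γ, δ, ε, ζ }  = { α, δ, ε } ∪ { α, γ, ζ }
Step 4. New:
  { β }  = ᶜ of { α, γ, δ, ε, ζ }
  { α, β, γ }  = { β, γ } ∪ { α, γ }
  { α, β, ζ }  = { α, ζ } ∪ { β, ζ }
  { γ, δ, ε }  = { δ, ε } ∪ { γ }
  { δ, ε, ζ }  = { ζ } ∪ { δ, ε }
  { α, β, δ, ε }  = ᶜ of { γ, ζ }
  { γ, δ, ε, ζ }  = { δ, ε } ∪ { γ, ζ }
Step 5: 1 new —
  { α, β }  = ᶜ of { γ, δ, ε, ζ }
Step 6: already closed under ᶜ and ∪.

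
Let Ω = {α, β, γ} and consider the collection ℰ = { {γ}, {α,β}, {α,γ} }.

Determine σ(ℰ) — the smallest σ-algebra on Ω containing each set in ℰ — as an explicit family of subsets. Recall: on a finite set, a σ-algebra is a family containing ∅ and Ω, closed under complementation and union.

σ(ℰ) (8 sets): { {}, {α}, {β}, {γ}, {α,β}, {α,γ}, {β,γ}, Ω }

Check:
Initial family (5 sets): { {}, {γ}, {α,β}, {α,γ}, Ω }.
Pass 1: 1 new —
  {β}  = complement {α,γ}
Pass 2 (1 new):
  {β,γ}  = {γ} ∪ {β}
Pass 3: 1 new —
  {α}  = complement {β,γ}
Pass 4 adds nothing — fixpoint reached.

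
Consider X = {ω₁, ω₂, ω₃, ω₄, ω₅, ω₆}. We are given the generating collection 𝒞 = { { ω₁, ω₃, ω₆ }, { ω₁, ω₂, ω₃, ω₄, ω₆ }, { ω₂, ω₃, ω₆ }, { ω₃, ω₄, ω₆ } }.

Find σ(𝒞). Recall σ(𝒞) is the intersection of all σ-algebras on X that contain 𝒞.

Seed the family with 𝒞 together with ∅ and X: { ∅, { ω₁, ω₃, ω₆ }, { ω₂, ω₃, ω₆ }, { ω₃, ω₄, ω₆ }, { ω₁, ω₂, ω₃, ω₄, ω₆ }, X }.
Round 1: 7 new —
  { ω₅ }  = X∖{ ω₁, ω₂, ω₃, ω₄, ω₆ }
  { ω₁, ω₂, ω₅ }  = X∖{ ω₃, ω₄, ω₆ }
  { ω₁, ω₄, ω₅ }  = X∖{ ω₂, ω₃, ω₆ }
  { ω₂, ω₄, ω₅ }  = X∖{ ω₁, ω₃, ω₆ }
  { ω₁, ω₂, ω₃, ω₆ }  = { ω₁, ω₃, ω₆ } ∪ { ω₂, ω₃, ω₆ }
  { ω₁, ω₃, ω₄, ω₆ }  = { ω₁, ω₃, ω₆ } ∪ { ω₃, ω₄, ω₆ }
  { ω₂, ω₃, ω₄, ω₆ }  = { ω₂, ω₃, ω₆ } ∪ { ω₃, ω₄, ω₆ }
  |family| = 13
Round 2 (10 new):
  { ω₁, ω₅ }  = X∖{ ω₂, ω₃, ω₄, ω₆ }
  { ω₂, ω₅ }  = X∖{ ω₁, ω₃, ω₄, ω₆ }
  { ω₄, ω₅ }  = X∖{ ω₁, ω₂, ω₃, ω₆ }
  { ω₁, ω₂, ω₄, ω₅ }  = { ω₁, ω₄, ω₅ } ∪ { ω₁, ω₂, ω₅ }
  { ω₁, ω₃, ω₅, ω₆ }  = { ω₁, ω₃, ω₆ } ∪ { ω₅ }
  { ω₂, ω₃, ω₅, ω₆ }  = { ω₂, ω₃, ω₆ } ∪ { ω₅ }
  { ω₃, ω₄, ω₅, ω₆ }  = { ω₅ } ∪ { ω₃, ω₄, ω₆ }
  { ω₁, ω₂, ω₃, ω₅, ω₆ }  = { ω₁, ω₃, ω₆ } ∪ { ω₁, ω₂, ω₅ }
  { ω₁, ω₃, ω₄, ω₅, ω₆ }  = { ω₁, ω₄, ω₅ } ∪ { ω₁, ω₃, ω₆ }
  { ω₂, ω₃, ω₄, ω₅, ω₆ }  = { ω₂, ω₃, ω₆ } ∪ { ω₂, ω₄, ω₅ }
  |family| = 23
Round 3. New:
  { ω₁ }  = X∖{ ω₂, ω₃, ω₄, ω₅, ω₆ }
  { ω₂ }  = X∖{ ω₁, ω₃, ω₄, ω₅, ω₆ }
  { ω₄ }  = X∖{ ω₁, ω₂, ω₃, ω₅, ω₆ }
  { ω₁, ω₂ }  = X∖{ ω₃, ω₄, ω₅, ω₆ }
  { ω₁, ω₄ }  = X∖{ ω₂, ω₃, ω₅, ω₆ }
  { ω₂, ω₄ }  = X∖{ ω₁, ω₃, ω₅, ω₆ }
  { ω₃, ω₆ }  = X∖{ ω₁, ω₂, ω₄, ω₅ }
  |family| = 30
Round 4: 2 new —
  { ω₁, ω₂, ω₄ }  = { ω₁, ω₂ } ∪ { ω₁, ω₄ }
  { ω₃, ω₅, ω₆ }  = { ω₅ } ∪ { ω₃, ω₆ }
  |family| = 32
After Round 5 the family is unchanged; done.

|σ(𝒞)| = 32.  σ(𝒞) = { ∅, { ω₁ }, { ω₂ }, { ω₄ }, { ω₅ }, { ω₁, ω₂ }, { ω₁, ω₄ }, { ω₁, ω₅ }, { ω₂, ω₄ }, { ω₂, ω₅ }, { ω₃, ω₆ }, { ω₄, ω₅ }, { ω₁, ω₂, ω₄ }, { ω₁, ω₂, ω₅ }, { ω₁, ω₃, ω₆ }, { ω₁, ω₄, ω₅ }, { ω₂, ω₃, ω₆ }, { ω₂, ω₄, ω₅ }, { ω₃, ω₄, ω₆ }, { ω₃, ω₅, ω₆ }, { ω₁, ω₂, ω₃, ω₆ }, { ω₁, ω₂, ω₄, ω₅ }, { ω₁, ω₃, ω₄, ω₆ }, { ω₁, ω₃, ω₅, ω₆ }, { ω₂, ω₃, ω₄, ω₆ }, { ω₂, ω₃, ω₅, ω₆ }, { ω₃, ω₄, ω₅, ω₆ }, { ω₁, ω₂, ω₃, ω₄, ω₆ }, { ω₁, ω₂, ω₃, ω₅, ω₆ }, { ω₁, ω₃, ω₄, ω₅, ω₆ }, { ω₂, ω₃, ω₄, ω₅, ω₆ }, X }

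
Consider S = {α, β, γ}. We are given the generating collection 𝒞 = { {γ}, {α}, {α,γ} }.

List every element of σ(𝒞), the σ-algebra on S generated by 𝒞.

Start: 𝒞 ∪ {∅, S} = { {}, {α}, {γ}, {α,γ}, S }.
Iteration 1 adds 3:
  {β}  = ᶜ of {α,γ}
  {α,β}  = ᶜ of {γ}
  {β,γ}  = ᶜ of {α}
  [8 total]
Iteration 2 adds nothing — fixpoint reached.

Hence σ(𝒞) has 8 members: { {}, {α}, {β}, {γ}, {α,β}, {α,γ}, {β,γ}, S }.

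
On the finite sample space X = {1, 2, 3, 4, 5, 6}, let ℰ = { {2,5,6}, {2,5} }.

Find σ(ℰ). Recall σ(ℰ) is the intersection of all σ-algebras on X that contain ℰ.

|σ(ℰ)| = 8.  σ(ℰ) = { {}, {6}, {2,5}, {1,3,4}, {2,5,6}, {1,3,4,6}, {1,2,3,4,5}, X }

Working:
Begin from { {}, {2,5}, {2,5,6}, X } (that is, ℰ plus ∅ and X).
Round 1 adds 2:
  {1,3,4}  = ᶜ of {2,5,6}
  {1,3,4,6}  = ᶜ of {2,5}
  |family| = 6
Round 2: +1 →
  {1,2,3,4,5}  = {2,5} ∪ {1,3,4}
  |family| = 7
Round 3. New:
  {6}  = ᶜ of {1,2,3,4,5}
  |family| = 8
After Round 4 the family is unchanged; done.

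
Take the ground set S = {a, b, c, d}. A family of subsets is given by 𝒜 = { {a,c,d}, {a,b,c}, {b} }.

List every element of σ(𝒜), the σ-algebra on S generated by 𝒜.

σ(𝒜) = { {}, {b}, {d}, {a,c}, {b,d}, {a,b,c}, {a,c,d}, S }

Trace:
Start: 𝒜 ∪ {∅, S} = { {}, {b}, {a,b,c}, {a,c,d}, S }.
Step 1. New:
  {d}  = ᶜ of {a,b,c}
Step 2 adds 1:
  {b,d}  = {d} ∪ {b}
Step 3. New:
  {a,c}  = ᶜ of {b,d}
Step 4: no new sets; the family is a σ-algebra.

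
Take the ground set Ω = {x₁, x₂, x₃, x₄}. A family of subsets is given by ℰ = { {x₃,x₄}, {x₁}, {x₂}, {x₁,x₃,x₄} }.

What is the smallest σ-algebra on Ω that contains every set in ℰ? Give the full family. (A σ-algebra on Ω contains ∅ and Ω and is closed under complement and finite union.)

Begin from { ∅, {x₁}, {x₂}, {x₃,x₄}, {x₁,x₃,x₄}, Ω } (that is, ℰ plus ∅ and Ω).
Step 1. New:
  {x₁,x₂}  = complement {x₃,x₄}
  {x₂,x₃,x₄}  = complement {x₁}
  |family| = 8
Step 2 adds nothing — fixpoint reached.

σ(ℰ) = { ∅, {x₁}, {x₂}, {x₁,x₂}, {x₃,x₄}, {x₁,x₃,x₄}, {x₂,x₃,x₄}, Ω }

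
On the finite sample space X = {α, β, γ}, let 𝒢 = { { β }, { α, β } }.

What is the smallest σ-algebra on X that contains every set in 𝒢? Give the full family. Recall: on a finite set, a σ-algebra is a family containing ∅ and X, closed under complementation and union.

|σ(𝒢)| = 8.  σ(𝒢) = { ∅, { α }, { β }, { γ }, { α, β }, { α, γ }, { β, γ }, X }

Trace:
Begin from { ∅, { β }, { α, β }, X } (that is, 𝒢 plus ∅ and X).
Iteration 1: 2 new —
  { γ }  = X∖{ α, β }
  { α, γ }  = X∖{ β }
  — 6 sets.
Iteration 2: 1 new —
  { β, γ }  = { γ } ∪ { β }
  — 7 sets.
Iteration 3 (1 new):
  { α }  = X∖{ β, γ }
  — 8 sets.
Iteration 4 adds nothing — fixpoint reached.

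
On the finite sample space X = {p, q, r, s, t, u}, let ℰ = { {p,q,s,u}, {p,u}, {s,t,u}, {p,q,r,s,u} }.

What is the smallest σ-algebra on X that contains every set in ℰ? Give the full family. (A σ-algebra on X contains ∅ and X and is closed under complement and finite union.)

Answer: σ(ℰ) = { {}, {p}, {q}, {r}, {s}, {t}, {u}, {p,q}, {p,r}, {p,s}, {p,t}, {p,u}, {q,r}, {q,s}, {q,t}, {q,u}, {r,s}, {r,t}, {r,u}, {s,t}, {s,u}, {t,u}, {p,q,r}, {p,q,s}, {p,q,t}, {p,q,u}, {p,r,s}, {p,r,t}, {p,r,u}, {p,s,t}, {p,s,u}, {p,t,u}, {q,r,s}, {q,r,t}, {q,r,u}, {q,s,t}, {q,s,u}, {q,t,u}, {r,s,t}, {r,s,u}, {r,t,u}, {s,t,u}, {p,q,r,s}, {p,q,r,t}, {p,q,r,u}, {p,q,s,t}, {p,q,s,u}, {p,q,t,u}, {p,r,s,t}, {p,r,s,u}, {p,r,t,u}, {p,s,t,u}, {q,r,s,t}, {q,r,s,u}, {q,r,t,u}, {q,s,t,u}, {r,s,t,u}, {p,q,r,s,t}, {p,q,r,s,u}, {p,q,r,t,u}, {p,q,s,t,u}, {p,r,s,t,u}, {q,r,s,t,u}, X }

Working:
Start: ℰ ∪ {∅, X} = { {}, {p,u}, {s,t,u}, {p,q,s,u}, {p,q,r,s,u}, X }.
Step 1: 6 new —
  {t}  = complement {p,q,r,s,u}
  {r,t}  = complement {p,q,s,u}
  {p,q,r}  = complement {s,t,u}
  {p,s,t,u}  = {p,u} ∪ {s,t,u}
  {q,r,s,t}  = complement {p,u}
  {p,q,s,t,u}  = {p,q,s,u} ∪ {s,t,u}
  — 12 sets.
Step 2 adds 10:
  {r}  = complement {p,q,s,t,u}
  {q,r}  = complement {p,s,t,u}
  {p,t,u}  = {p,u} ∪ {t}
  {p,q,r,t}  = {p,q,r} ∪ {t}
  {p,q,r,u}  = {p,q,r} ∪ {p,u}
  {p,r,t,u}  = {p,u} ∪ {r,t}
  {r,s,t,u}  = {r,t} ∪ {s,t,u}
  {p,q,r,s,t}  = {p,q,r} ∪ {q,r,s,t}
  {p,r,s,t,u}  = {p,s,t,u} ∪ {r,t}
  {q,r,s,t,u}  = {q,r,s,t} ∪ {s,t,u}
  — 22 sets.
Step 3: +11 →
  {p}  = complement {q,r,s,t,u}
  {q}  = complement {p,r,s,t,u}
  {u}  = complement {p,q,r,s,t}
  {p,q}  = complement {r,s,t,u}
  {q,s}  = complement {p,r,t,u}
  {s,t}  = complement {p,q,r,u}
  {s,u}  = complement {p,q,r,t}
  {p,r,u}  = {p,u} ∪ {r}
  {q,r,s}  = complement {p,t,u}
  {q,r,t}  = {r,t} ∪ {q,r}
  {p,q,r,t,u}  = {p,u} ∪ {p,q,r,t}
  — 33 sets.
Step 4 (26 new):
  {s}  = complement {p,q,r,t,u}
  {p,r}  = {r} ∪ {p}
  {p,t}  = {t} ∪ {p}
  {q,t}  = {q} ∪ {t}
  {q,u}  = {q} ∪ {u}
  {r,u}  = {u} ∪ {r}
  {t,u}  = {u} ∪ {t}
  {p,q,s}  = {p,q} ∪ {q,s}
  {p,q,t}  = {p,q} ∪ {t}
  {p,q,u}  = {p,q} ∪ {p,u}
  {p,r,t}  = {r,t} ∪ {p}
  {p,s,t}  = {s,t} ∪ {p}
  {p,s,u}  = complement {q,r,t}
  {q,r,u}  = {u} ∪ {q,r}
  {q,s,t}  = complement {p,r,u}
  {q,s,u}  = {q} ∪ {s,u}
  {r,s,t}  = {s,t} ∪ {r}
  {r,s,u}  = {r} ∪ {s,u}
  {r,t,u}  = {u} ∪ {r,t}
  {p,q,r,s}  = {p,q,r} ∪ {q,r,s}
  {p,q,s,t}  = {p,q} ∪ {s,t}
  {p,q,t,u}  = {p,q} ∪ {p,t,u}
  {p,r,s,u}  = {p,r,u} ∪ {s,u}
  {q,r,s,u}  = {q,r,s} ∪ {u}
  {q,r,t,u}  = {u} ∪ {q,r,t}
  {q,s,t,u}  = {q} ∪ {s,t,u}
  — 59 sets.
Step 5 (5 new):
  {p,s}  = complement {q,r,t,u}
  {r,s}  = complement {p,q,t,u}
  {p,r,s}  = {p,r} ∪ {s}
  {q,t,u}  = {q,t} ∪ {t,u}
  {p,r,s,t}  = complement {q,u}
  — 64 sets.
After Step 6 the family is unchanged; done.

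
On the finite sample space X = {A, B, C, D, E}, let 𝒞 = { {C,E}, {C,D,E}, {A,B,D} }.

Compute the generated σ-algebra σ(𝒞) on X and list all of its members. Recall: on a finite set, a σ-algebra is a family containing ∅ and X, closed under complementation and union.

Seed the family with 𝒞 together with ∅ and X: { {}, {C,E}, {A,B,D}, {C,D,E}, X }.
Round 1 (1 new):
  {A,B}  = ᶜ of {C,D,E}
  (now 6)
Round 2 adds 1:
  {A,B,C,E}  = {C,E} ∪ {A,B}
  (now 7)
Round 3: +1 →
  {D}  = ᶜ of {A,B,C,E}
  (now 8)
Round 4: closed — nothing new.

Therefore σ(𝒞) = { {}, {D}, {A,B}, {C,E}, {A,B,D}, {C,D,E}, {A,B,C,E}, X } (|σ(𝒞)| = 8).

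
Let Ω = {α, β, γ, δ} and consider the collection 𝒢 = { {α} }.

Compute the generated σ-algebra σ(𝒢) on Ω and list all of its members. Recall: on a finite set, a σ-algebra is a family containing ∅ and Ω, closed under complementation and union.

Answer: σ(𝒢) = { ∅, {α}, {β, γ, δ}, Ω }

Check:
Seed the family with 𝒢 together with ∅ and Ω: { ∅, {α}, Ω }.
Pass 1 adds 1:
  {β, γ, δ}  = ᶜ of {α}
  — 4 sets.
Pass 2: no new sets; the family is a σ-algebra.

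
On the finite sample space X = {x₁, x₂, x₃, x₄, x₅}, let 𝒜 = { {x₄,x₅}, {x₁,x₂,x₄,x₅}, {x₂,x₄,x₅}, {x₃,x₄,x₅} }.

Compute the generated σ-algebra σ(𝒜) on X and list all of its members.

Begin from { {}, {x₄,x₅}, {x₂,x₄,x₅}, {x₃,x₄,x₅}, {x₁,x₂,x₄,x₅}, X } (that is, 𝒜 plus ∅ and X).
Pass 1: +5 →
  {x₃}  = complement {x₁,x₂,x₄,x₅}
  {x₁,x₂}  = complement {x₃,x₄,x₅}
  {x₁,x₃}  = complement {x₂,x₄,x₅}
  {x₁,x₂,x₃}  = complement {x₄,x₅}
  {x₂,x₃,x₄,x₅}  = {x₃,x₄,x₅} ∪ {x₂,x₄,x₅}
  — 11 sets.
Pass 2: 2 new —
  {x₁}  = complement {x₂,x₃,x₄,x₅}
  {x₁,x₃,x₄,x₅}  = {x₃,x₄,x₅} ∪ {x₁,x₃}
  — 13 sets.
Pass 3: +2 →
  {x₂}  = complement {x₁,x₃,x₄,x₅}
  {x₁,x₄,x₅}  = {x₄,x₅} ∪ {x₁}
  — 15 sets.
Pass 4: +1 →
  {x₂,x₃}  = complement {x₁,x₄,x₅}
  — 16 sets.
Pass 5: no new sets; the family is a σ-algebra.

|σ(𝒜)| = 16.  σ(𝒜) = { {}, {x₁}, {x₂}, {x₃}, {x₁,x₂}, {x₁,x₃}, {x₂,x₃}, {x₄,x₅}, {x₁,x₂,x₃}, {x₁,x₄,x₅}, {x₂,x₄,x₅}, {x₃,x₄,x₅}, {x₁,x₂,x₄,x₅}, {x₁,x₃,x₄,x₅}, {x₂,x₃,x₄,x₅}, X }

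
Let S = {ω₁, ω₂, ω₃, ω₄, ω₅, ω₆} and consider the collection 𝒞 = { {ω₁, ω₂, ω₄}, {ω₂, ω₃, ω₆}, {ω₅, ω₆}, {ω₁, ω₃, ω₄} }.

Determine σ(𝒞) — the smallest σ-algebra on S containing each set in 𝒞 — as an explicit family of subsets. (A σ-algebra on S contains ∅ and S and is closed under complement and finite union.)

Take S₀ = 𝒞 ∪ {∅, S} = { ∅, {ω₅, ω₆}, {ω₁, ω₂, ω₄}, {ω₁, ω₃, ω₄}, {ω₂, ω₃, ω₆}, S }.
Iteration 1. New:
  {ω₁, ω₄, ω₅}  = {ω₂, ω₃, ω₆}ᶜ
  {ω₂, ω₅, ω₆}  = {ω₁, ω₃, ω₄}ᶜ
  {ω₃, ω₅, ω₆}  = {ω₁, ω₂, ω₄}ᶜ
  {ω₁, ω₂, ω₃, ω₄}  = {ω₅, ω₆}ᶜ
  {ω₂, ω₃, ω₅, ω₆}  = {ω₅, ω₆} ∪ {ω₂, ω₃, ω₆}
  {ω₁, ω₂, ω₃, ω₄, ω₆}  = {ω₁, ω₃, ω₄} ∪ {ω₂, ω₃, ω₆}
  {ω₁, ω₂, ω₄, ω₅, ω₆}  = {ω₅, ω₆} ∪ {ω₁, ω₂, ω₄}
  {ω₁, ω₃, ω₄, ω₅, ω₆}  = {ω₁, ω₃, ω₄} ∪ {ω₅, ω₆}
  |family| = 14
Iteration 2: 8 new —
  {ω₂}  = {ω₁, ω₃, ω₄, ω₅, ω₆}ᶜ
  {ω₃}  = {ω₁, ω₂, ω₄, ω₅, ω₆}ᶜ
  {ω₅}  = {ω₁, ω₂, ω₃, ω₄, ω₆}ᶜ
  {ω₁, ω₄}  = {ω₂, ω₃, ω₅, ω₆}ᶜ
  {ω₁, ω₂, ω₄, ω₅}  = {ω₁, ω₄, ω₅} ∪ {ω₁, ω₂, ω₄}
  {ω₁, ω₃, ω₄, ω₅}  = {ω₁, ω₄, ω₅} ∪ {ω₁, ω₃, ω₄}
  {ω₁, ω₄, ω₅, ω₆}  = {ω₁, ω₄, ω₅} ∪ {ω₅, ω₆}
  {ω₁, ω₂, ω₃, ω₄, ω₅}  = {ω₁, ω₄, ω₅} ∪ {ω₁, ω₂, ω₃, ω₄}
  |family| = 22
Iteration 3 (6 new):
  {ω₆}  = {ω₁, ω₂, ω₃, ω₄, ω₅}ᶜ
  {ω₂, ω₃}  = {ω₁, ω₄, ω₅, ω₆}ᶜ
  {ω₂, ω₅}  = {ω₂} ∪ {ω₅}
  {ω₂, ω₆}  = {ω₁, ω₃, ω₄, ω₅}ᶜ
  {ω₃, ω₅}  = {ω₅} ∪ {ω₃}
  {ω₃, ω₆}  = {ω₁, ω₂, ω₄, ω₅}ᶜ
  |family| = 28
Iteration 4 (4 new):
  {ω₁, ω₄, ω₆}  = {ω₆} ∪ {ω₁, ω₄}
  {ω₂, ω₃, ω₅}  = {ω₂, ω₅} ∪ {ω₃}
  {ω₁, ω₂, ω₄, ω₆}  = {ω₃, ω₅}ᶜ
  {ω₁, ω₃, ω₄, ω₆}  = {ω₂, ω₅}ᶜ
  |family| = 32
Iteration 5 adds nothing — fixpoint reached.

σ(𝒞) = { ∅, {ω₂}, {ω₃}, {ω₅}, {ω₆}, {ω₁, ω₄}, {ω₂, ω₃}, {ω₂, ω₅}, {ω₂, ω₆}, {ω₃, ω₅}, {ω₃, ω₆}, {ω₅, ω₆}, {ω₁, ω₂, ω₄}, {ω₁, ω₃, ω₄}, {ω₁, ω₄, ω₅}, {ω₁, ω₄, ω₆}, {ω₂, ω₃, ω₅}, {ω₂, ω₃, ω₆}, {ω₂, ω₅, ω₆}, {ω₃, ω₅, ω₆}, {ω₁, ω₂, ω₃, ω₄}, {ω₁, ω₂, ω₄, ω₅}, {ω₁, ω₂, ω₄, ω₆}, {ω₁, ω₃, ω₄, ω₅}, {ω₁, ω₃, ω₄, ω₆}, {ω₁, ω₄, ω₅, ω₆}, {ω₂, ω₃, ω₅, ω₆}, {ω₁, ω₂, ω₃, ω₄, ω₅}, {ω₁, ω₂, ω₃, ω₄, ω₆}, {ω₁, ω₂, ω₄, ω₅, ω₆}, {ω₁, ω₃, ω₄, ω₅, ω₆}, S }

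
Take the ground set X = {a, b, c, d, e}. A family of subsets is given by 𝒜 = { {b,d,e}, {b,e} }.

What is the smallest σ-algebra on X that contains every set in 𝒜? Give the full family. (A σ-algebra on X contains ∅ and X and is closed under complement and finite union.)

Start: 𝒜 ∪ {∅, X} = { {}, {b,e}, {b,d,e}, X }.
Round 1: 2 new —
  {a,c}  = X∖{b,d,e}
  {a,c,d}  = X∖{b,e}
  [6 total]
Round 2. New:
  {a,b,c,e}  = {b,e} ∪ {a,c}
  [7 total]
Round 3: 1 new —
  {d}  = X∖{a,b,c,e}
  [8 total]
Round 4: no new sets; the family is a σ-algebra.

|σ(𝒜)| = 8.  σ(𝒜) = { {}, {d}, {a,c}, {b,e}, {a,c,d}, {b,d,e}, {a,b,c,e}, X }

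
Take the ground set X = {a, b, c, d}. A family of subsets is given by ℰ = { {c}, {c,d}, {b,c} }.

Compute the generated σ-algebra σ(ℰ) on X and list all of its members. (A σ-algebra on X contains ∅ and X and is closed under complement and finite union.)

σ(ℰ) (16 sets): { {}, {a}, {b}, {c}, {d}, {a,b}, {a,c}, {a,d}, {b,c}, {b,d}, {c,d}, {a,b,c}, {a,b,d}, {a,c,d}, {b,c,d}, X }

Working:
Initial family (5 sets): { {}, {c}, {b,c}, {c,d}, X }.
Iteration 1: +4 →
  {a,b}  = complement {c,d}
  {a,d}  = complement {b,c}
  {a,b,d}  = complement {c}
  {b,c,d}  = {c,d} ∪ {b,c}
  — 9 sets.
Iteration 2 (3 new):
  {a}  = complement {b,c,d}
  {a,b,c}  = {a,b} ∪ {c}
  {a,c,d}  = {c,d} ∪ {a,d}
  — 12 sets.
Iteration 3 (3 new):
  {b}  = complement {a,c,d}
  {d}  = complement {a,b,c}
  {a,c}  = {c} ∪ {a}
  — 15 sets.
Iteration 4: 1 new —
  {b,d}  = complement {a,c}
  — 16 sets.
Iteration 5: stable.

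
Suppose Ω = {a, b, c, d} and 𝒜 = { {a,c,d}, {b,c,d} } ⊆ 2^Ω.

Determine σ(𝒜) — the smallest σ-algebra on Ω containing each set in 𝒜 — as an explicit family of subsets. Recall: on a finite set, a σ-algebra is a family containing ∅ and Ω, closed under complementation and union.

Take S₀ = 𝒜 ∪ {∅, Ω} = { {}, {a,c,d}, {b,c,d}, Ω }.
Iteration 1 (2 new):
  {a}  = ᶜ of {b,c,d}
  {b}  = ᶜ of {a,c,d}
  (now 6)
Iteration 2: +1 →
  {a,b}  = {b} ∪ {a}
  (now 7)
Iteration 3 adds 1:
  {c,d}  = ᶜ of {a,b}
  (now 8)
Iteration 4: no new sets; the family is a σ-algebra.

Hence σ(𝒜) has 8 members: { {}, {a}, {b}, {a,b}, {c,d}, {a,c,d}, {b,c,d}, Ω }.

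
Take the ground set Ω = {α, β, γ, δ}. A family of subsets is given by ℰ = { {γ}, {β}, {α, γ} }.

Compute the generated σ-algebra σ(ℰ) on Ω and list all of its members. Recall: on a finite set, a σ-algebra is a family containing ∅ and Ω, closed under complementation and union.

Start: ℰ ∪ {∅, Ω} = { {}, {β}, {γ}, {α, γ}, Ω }.
Round 1: 5 new —
  {β, γ}  = {γ} ∪ {β}
  {β, δ}  = Ω∖{α, γ}
  {α, β, γ}  = {α, γ} ∪ {β}
  {α, β, δ}  = Ω∖{γ}
  {α, γ, δ}  = Ω∖{β}
  — 10 sets.
Round 2. New:
  {δ}  = Ω∖{α, β, γ}
  {α, δ}  = Ω∖{β, γ}
  {β, γ, δ}  = {γ} ∪ {β, δ}
  — 13 sets.
Round 3: +2 →
  {α}  = Ω∖{β, γ, δ}
  {γ, δ}  = {γ} ∪ {δ}
  — 15 sets.
Round 4: +1 →
  {α, β}  = Ω∖{γ, δ}
  — 16 sets.
Round 5: closed — nothing new.

σ(ℰ) = { {}, {α}, {β}, {γ}, {δ}, {α, β}, {α, γ}, {α, δ}, {β, γ}, {β, δ}, {γ, δ}, {α, β, γ}, {α, β, δ}, {α, γ, δ}, {β, γ, δ}, Ω }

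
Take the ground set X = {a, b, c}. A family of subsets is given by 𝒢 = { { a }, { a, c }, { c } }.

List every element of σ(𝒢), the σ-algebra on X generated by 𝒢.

Begin from { {  }, { a }, { c }, { a, c }, X } (that is, 𝒢 plus ∅ and X).
Pass 1: +3 →
  { b }  = complement { a, c }
  { a, b }  = complement { c }
  { b, c }  = complement { a }
  |family| = 8
After Pass 2 the family is unchanged; done.

|σ(𝒢)| = 8.  σ(𝒢) = { {  }, { a }, { b }, { c }, { a, b }, { a, c }, { b, c }, X }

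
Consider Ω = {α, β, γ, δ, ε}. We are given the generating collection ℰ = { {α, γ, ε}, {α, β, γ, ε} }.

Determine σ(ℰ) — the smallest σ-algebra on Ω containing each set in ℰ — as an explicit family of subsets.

σ(ℰ) = { {}, {β}, {δ}, {β, δ}, {α, γ, ε}, {α, β, γ, ε}, {α, γ, δ, ε}, Ω }

Working:
Initial family (4 sets): { {}, {α, γ, ε}, {α, β, γ, ε}, Ω }.
Pass 1 (2 new):
  {δ}  = {α, β, γ, ε}ᶜ
  {β, δ}  = {α, γ, ε}ᶜ
Pass 2. New:
  {α, γ, δ, ε}  = {δ} ∪ {α, γ, ε}
Pass 3. New:
  {β}  = {α, γ, δ, ε}ᶜ
Pass 4: no new sets; the family is a σ-algebra.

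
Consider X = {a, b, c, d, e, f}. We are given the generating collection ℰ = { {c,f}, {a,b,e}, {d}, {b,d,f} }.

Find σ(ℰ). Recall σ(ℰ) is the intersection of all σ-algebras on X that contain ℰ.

Take S₀ = ℰ ∪ {∅, X} = { ∅, {d}, {c,f}, {a,b,e}, {b,d,f}, X }.
Pass 1 (6 new):
  {a,c,e}  = ᶜ of {b,d,f}
  {c,d,f}  = ᶜ of {a,b,e}
  {a,b,d,e}  = ᶜ of {c,f}
  {b,c,d,f}  = {b,d,f} ∪ {c,f}
  {a,b,c,e,f}  = ᶜ of {d}
  {a,b,d,e,f}  = {b,d,f} ∪ {a,b,e}
  — 12 sets.
Pass 2: 7 new —
  {c}  = ᶜ of {a,b,d,e,f}
  {a,e}  = ᶜ of {b,c,d,f}
  {a,b,c,e}  = {a,c,e} ∪ {a,b,e}
  {a,c,d,e}  = {a,c,e} ∪ {d}
  {a,c,e,f}  = {a,c,e} ∪ {c,f}
  {a,b,c,d,e}  = {a,c,e} ∪ {a,b,d,e}
  {a,c,d,e,f}  = {a,c,e} ∪ {c,d,f}
  — 19 sets.
Pass 3: +7 →
  {b}  = ᶜ of {a,c,d,e,f}
  {f}  = ᶜ of {a,b,c,d,e}
  {b,d}  = ᶜ of {a,c,e,f}
  {b,f}  = ᶜ of {a,c,d,e}
  {c,d}  = {c} ∪ {d}
  {d,f}  = ᶜ of {a,b,c,e}
  {a,d,e}  = {a,e} ∪ {d}
  — 26 sets.
Pass 4 adds 6:
  {b,c}  = {b} ∪ {c}
  {a,e,f}  = {f} ∪ {a,e}
  {b,c,d}  = {c,d} ∪ {b}
  {b,c,f}  = ᶜ of {a,d,e}
  {a,b,e,f}  = ᶜ of {c,d}
  {a,d,e,f}  = {a,d,e} ∪ {f}
  — 32 sets.
Pass 5: no new sets; the family is a σ-algebra.

σ(ℰ) = { ∅, {b}, {c}, {d}, {f}, {a,e}, {b,c}, {b,d}, {b,f}, {c,d}, {c,f}, {d,f}, {a,b,e}, {a,c,e}, {a,d,e}, {a,e,f}, {b,c,d}, {b,c,f}, {b,d,f}, {c,d,f}, {a,b,c,e}, {a,b,d,e}, {a,b,e,f}, {a,c,d,e}, {a,c,e,f}, {a,d,e,f}, {b,c,d,f}, {a,b,c,d,e}, {a,b,c,e,f}, {a,b,d,e,f}, {a,c,d,e,f}, X }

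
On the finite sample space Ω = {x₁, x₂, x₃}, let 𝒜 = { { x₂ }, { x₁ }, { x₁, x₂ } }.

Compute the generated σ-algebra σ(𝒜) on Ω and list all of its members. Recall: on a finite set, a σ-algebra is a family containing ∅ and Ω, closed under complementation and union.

Initial family (5 sets): { {  }, { x₁ }, { x₂ }, { x₁, x₂ }, Ω }.
Step 1: 3 new —
  { x₃ }  = ᶜ of { x₁, x₂ }
  { x₁, x₃ }  = ᶜ of { x₂ }
  { x₂, x₃ }  = ᶜ of { x₁ }
  — 8 sets.
Step 2: no new sets; the family is a σ-algebra.

Therefore σ(𝒜) = { {  }, { x₁ }, { x₂ }, { x₃ }, { x₁, x₂ }, { x₁, x₃ }, { x₂, x₃ }, Ω } (|σ(𝒜)| = 8).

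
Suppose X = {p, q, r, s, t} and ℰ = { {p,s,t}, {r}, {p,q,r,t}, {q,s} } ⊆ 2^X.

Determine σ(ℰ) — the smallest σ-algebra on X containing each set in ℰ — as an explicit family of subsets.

Answer: σ(ℰ) = { {}, {q}, {r}, {s}, {p,t}, {q,r}, {q,s}, {r,s}, {p,q,t}, {p,r,t}, {p,s,t}, {q,r,s}, {p,q,r,t}, {p,q,s,t}, {p,r,s,t}, X }

Check:
Initial family (6 sets): { {}, {r}, {q,s}, {p,s,t}, {p,q,r,t}, X }.
Step 1 (6 new):
  {s}  = ᶜ of {p,q,r,t}
  {q,r}  = ᶜ of {p,s,t}
  {p,r,t}  = ᶜ of {q,s}
  {q,r,s}  = {r} ∪ {q,s}
  {p,q,s,t}  = ᶜ of {r}
  {p,r,s,t}  = {p,s,t} ∪ {r}
  |family| = 12
Step 2 adds 3:
  {q}  = ᶜ of {p,r,s,t}
  {p,t}  = ᶜ of {q,r,s}
  {r,s}  = {r} ∪ {s}
  |family| = 15
Step 3: 1 new —
  {p,q,t}  = ᶜ of {r,s}
  |family| = 16
After Step 4 the family is unchanged; done.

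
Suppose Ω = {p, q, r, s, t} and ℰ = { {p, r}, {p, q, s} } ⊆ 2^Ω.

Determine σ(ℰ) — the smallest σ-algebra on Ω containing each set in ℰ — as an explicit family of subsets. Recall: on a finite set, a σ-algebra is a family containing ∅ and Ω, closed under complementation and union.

Answer: σ(ℰ) = { ∅, {p}, {r}, {t}, {p, r}, {p, t}, {q, s}, {r, t}, {p, q, s}, {p, r, t}, {q, r, s}, {q, s, t}, {p, q, r, s}, {p, q, s, t}, {q, r, s, t}, Ω }

Working:
Seed the family with ℰ together with ∅ and Ω: { ∅, {p, r}, {p, q, s}, Ω }.
Step 1 adds 3:
  {r, t}  = complement {p, q, s}
  {q, s, t}  = complement {p, r}
  {p, q, r, s}  = {p, r} ∪ {p, q, s}
  (now 7)
Step 2. New:
  {t}  = complement {p, q, r, s}
  {p, r, t}  = {p, r} ∪ {r, t}
  {p, q, s, t}  = {p, q, s} ∪ {q, s, t}
  {q, r, s, t}  = {r, t} ∪ {q, s, t}
  (now 11)
Step 3: +3 →
  {p}  = complement {q, r, s, t}
  {r}  = complement {p, q, s, t}
  {q, s}  = complement {p, r, t}
  (now 14)
Step 4. New:
  {p, t}  = {t} ∪ {p}
  {q, r, s}  = {r} ∪ {q, s}
  (now 16)
Step 5 adds nothing — fixpoint reached.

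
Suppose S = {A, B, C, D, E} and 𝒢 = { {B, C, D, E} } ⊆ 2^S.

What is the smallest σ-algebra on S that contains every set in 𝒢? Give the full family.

Initial family (3 sets): { {}, {B, C, D, E}, S }.
Round 1: 1 new —
  {A}  = complement {B, C, D, E}
Round 2: closed — nothing new.

Hence σ(𝒢) has 4 members: { {}, {A}, {B, C, D, E}, S }.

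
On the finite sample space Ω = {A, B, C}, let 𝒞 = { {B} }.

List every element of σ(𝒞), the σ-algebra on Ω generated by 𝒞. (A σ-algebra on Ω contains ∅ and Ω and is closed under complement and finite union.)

|σ(𝒞)| = 4.  σ(𝒞) = { {}, {B}, {A, C}, Ω }

Working:
Begin from { {}, {B}, Ω } (that is, 𝒞 plus ∅ and Ω).
Step 1: 1 new —
  {A, C}  = {B}ᶜ
  (now 4)
Step 2: already closed under ᶜ and ∪.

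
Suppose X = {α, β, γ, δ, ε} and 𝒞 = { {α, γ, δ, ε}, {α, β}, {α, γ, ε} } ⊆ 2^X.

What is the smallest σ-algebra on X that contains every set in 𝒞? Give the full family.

σ(𝒞) = { ∅, {α}, {β}, {δ}, {α, β}, {α, δ}, {β, δ}, {γ, ε}, {α, β, δ}, {α, γ, ε}, {β, γ, ε}, {γ, δ, ε}, {α, β, γ, ε}, {α, γ, δ, ε}, {β, γ, δ, ε}, X }

Trace:
Start: 𝒞 ∪ {∅, X} = { ∅, {α, β}, {α, γ, ε}, {α, γ, δ, ε}, X }.
Round 1: 4 new —
  {β}  = X∖{α, γ, δ, ε}
  {β, δ}  = X∖{α, γ, ε}
  {γ, δ, ε}  = X∖{α, β}
  {α, β, γ, ε}  = {α, β} ∪ {α, γ, ε}
  |family| = 9
Round 2: 3 new —
  {δ}  = X∖{α, β, γ, ε}
  {α, β, δ}  = {α, β} ∪ {β, δ}
  {β, γ, δ, ε}  = {γ, δ, ε} ∪ {β}
  |family| = 12
Round 3: +2 →
  {α}  = X∖{β, γ, δ, ε}
  {γ, ε}  = X∖{α, β, δ}
  |family| = 14
Round 4 (2 new):
  {α, δ}  = {δ} ∪ {α}
  {β, γ, ε}  = {β} ∪ {γ, ε}
  |family| = 16
Round 5: stable.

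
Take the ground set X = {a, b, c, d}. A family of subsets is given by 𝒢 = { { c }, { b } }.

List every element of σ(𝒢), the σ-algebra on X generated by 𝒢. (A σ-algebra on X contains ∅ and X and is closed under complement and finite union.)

|σ(𝒢)| = 8.  σ(𝒢) = { {}, { b }, { c }, { a, d }, { b, c }, { a, b, d }, { a, c, d }, X }

Check:
Seed the family with 𝒢 together with ∅ and X: { {}, { b }, { c }, X }.
Pass 1. New:
  { b, c }  = { c } ∪ { b }
  { a, b, d }  = { c }ᶜ
  { a, c, d }  = { b }ᶜ
  — 7 sets.
Pass 2 adds 1:
  { a, d }  = { b, c }ᶜ
  — 8 sets.
Pass 3: no new sets; the family is a σ-algebra.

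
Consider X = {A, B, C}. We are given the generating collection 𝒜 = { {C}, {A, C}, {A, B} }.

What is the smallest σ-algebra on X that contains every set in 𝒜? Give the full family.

Answer: σ(𝒜) = { {}, {A}, {B}, {C}, {A, B}, {A, C}, {B, C}, X }

Working:
Seed the family with 𝒜 together with ∅ and X: { {}, {C}, {A, B}, {A, C}, X }.
Round 1: +1 →
  {B}  = ᶜ of {A, C}
  |family| = 6
Round 2: +1 →
  {B, C}  = {C} ∪ {B}
  |family| = 7
Round 3 (1 new):
  {A}  = ᶜ of {B, C}
  |family| = 8
Round 4: no new sets; the family is a σ-algebra.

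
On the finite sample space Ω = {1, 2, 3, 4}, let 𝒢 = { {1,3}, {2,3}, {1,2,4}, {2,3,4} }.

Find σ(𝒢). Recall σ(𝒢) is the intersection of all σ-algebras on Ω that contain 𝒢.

Start: 𝒢 ∪ {∅, Ω} = { {}, {1,3}, {2,3}, {1,2,4}, {2,3,4}, Ω }.
Round 1 adds 5:
  {1}  = ᶜ of {2,3,4}
  {3}  = ᶜ of {1,2,4}
  {1,4}  = ᶜ of {2,3}
  {2,4}  = ᶜ of {1,3}
  {1,2,3}  = {2,3} ∪ {1,3}
  [11 total]
Round 2 adds 2:
  {4}  = ᶜ of {1,2,3}
  {1,3,4}  = {3} ∪ {1,4}
  [13 total]
Round 3 adds 2:
  {2}  = ᶜ of {1,3,4}
  {3,4}  = {3} ∪ {4}
  [15 total]
Round 4: +1 →
  {1,2}  = ᶜ of {3,4}
  [16 total]
Round 5: stable.

|σ(𝒢)| = 16.  σ(𝒢) = { {}, {1}, {2}, {3}, {4}, {1,2}, {1,3}, {1,4}, {2,3}, {2,4}, {3,4}, {1,2,3}, {1,2,4}, {1,3,4}, {2,3,4}, Ω }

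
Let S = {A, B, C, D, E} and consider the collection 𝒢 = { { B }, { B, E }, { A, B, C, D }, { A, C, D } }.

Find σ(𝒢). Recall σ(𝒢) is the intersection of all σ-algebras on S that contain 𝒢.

Initial family (6 sets): { {  }, { B }, { B, E }, { A, C, D }, { A, B, C, D }, S }.
Step 1 adds 2:
  { E }  = ᶜ of { A, B, C, D }
  { A, C, D, E }  = ᶜ of { B }
  |family| = 8
Step 2: stable.

Hence σ(𝒢) has 8 members: { {  }, { B }, { E }, { B, E }, { A, C, D }, { A, B, C, D }, { A, C, D, E }, S }.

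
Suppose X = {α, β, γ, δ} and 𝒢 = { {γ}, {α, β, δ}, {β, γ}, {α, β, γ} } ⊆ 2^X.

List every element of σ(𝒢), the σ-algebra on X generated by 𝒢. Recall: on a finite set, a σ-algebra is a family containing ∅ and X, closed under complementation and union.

|σ(𝒢)| = 16.  σ(𝒢) = { {}, {α}, {β}, {γ}, {δ}, {α, β}, {α, γ}, {α, δ}, {β, γ}, {β, δ}, {γ, δ}, {α, β, γ}, {α, β, δ}, {α, γ, δ}, {β, γ, δ}, X }

Derivation:
Seed the family with 𝒢 together with ∅ and X: { {}, {γ}, {β, γ}, {α, β, γ}, {α, β, δ}, X }.
Step 1: 2 new —
  {δ}  = {α, β, γ}ᶜ
  {α, δ}  = {β, γ}ᶜ
  [8 total]
Step 2 (3 new):
  {γ, δ}  = {δ} ∪ {γ}
  {α, γ, δ}  = {γ} ∪ {α, δ}
  {β, γ, δ}  = {δ} ∪ {β, γ}
  [11 total]
Step 3 adds 3:
  {α}  = {β, γ, δ}ᶜ
  {β}  = {α, γ, δ}ᶜ
  {α, β}  = {γ, δ}ᶜ
  [14 total]
Step 4: +2 →
  {α, γ}  = {γ} ∪ {α}
  {β, δ}  = {δ} ∪ {β}
  [16 total]
Step 5: stable.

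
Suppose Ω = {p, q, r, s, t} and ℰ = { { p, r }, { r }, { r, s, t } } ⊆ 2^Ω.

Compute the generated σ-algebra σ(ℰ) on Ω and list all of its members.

Initial family (5 sets): { {}, { r }, { p, r }, { r, s, t }, Ω }.
Iteration 1. New:
  { p, q }  = ᶜ of { r, s, t }
  { q, s, t }  = ᶜ of { p, r }
  { p, q, s, t }  = ᶜ of { r }
  { p, r, s, t }  = { r, s, t } ∪ { p, r }
Iteration 2: 3 new —
  { q }  = ᶜ of { p, r, s, t }
  { p, q, r }  = { p, q } ∪ { r }
  { q, r, s, t }  = { r, s, t } ∪ { q, s, t }
Iteration 3. New:
  { p }  = ᶜ of { q, r, s, t }
  { q, r }  = { r } ∪ { q }
  { s, t }  = ᶜ of { p, q, r }
Iteration 4 (1 new):
  { p, s, t }  = ᶜ of { q, r }
Iteration 5: no new sets; the family is a σ-algebra.

σ(ℰ) = { {}, { p }, { q }, { r }, { p, q }, { p, r }, { q, r }, { s, t }, { p, q, r }, { p, s, t }, { q, s, t }, { r, s, t }, { p, q, s, t }, { p, r, s, t }, { q, r, s, t }, Ω }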